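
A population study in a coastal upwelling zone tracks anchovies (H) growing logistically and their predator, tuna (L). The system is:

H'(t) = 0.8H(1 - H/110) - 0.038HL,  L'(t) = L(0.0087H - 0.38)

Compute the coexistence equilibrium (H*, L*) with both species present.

From dL/dt = 0 with L > 0: 0.0087H* = 0.38, so H* = 43.7.
Substitute into dH/dt = 0: 0.8(1 - 43.7/110) = 0.038L*.
The bracket is 0.603, giving L* = 0.482/0.038 = 12.7.

H* ≈ 43.7, L* ≈ 12.7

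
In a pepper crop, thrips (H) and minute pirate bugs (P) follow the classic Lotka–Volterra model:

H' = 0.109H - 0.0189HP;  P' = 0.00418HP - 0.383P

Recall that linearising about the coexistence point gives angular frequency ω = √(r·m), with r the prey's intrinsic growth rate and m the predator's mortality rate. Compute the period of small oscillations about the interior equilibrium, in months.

Here r = 0.109 and m = 0.383, so r·m = 0.0417.
ω = √0.0417 = 0.204 per month, hence T = 2π/ω ≈ 30.8 months.

T ≈ 30.8 months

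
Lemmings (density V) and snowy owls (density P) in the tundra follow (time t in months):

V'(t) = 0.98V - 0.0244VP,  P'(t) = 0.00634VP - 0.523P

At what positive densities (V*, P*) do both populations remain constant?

Set dP/dt = 0 with P > 0: 0.00634V - 0.523 = 0, so V* = 0.523/0.00634 = 82.5.
Set dV/dt = 0 with V > 0: 0.98 - 0.0244P = 0, so P* = 0.98/0.0244 = 40.2.

V* ≈ 82.5, P* ≈ 40.2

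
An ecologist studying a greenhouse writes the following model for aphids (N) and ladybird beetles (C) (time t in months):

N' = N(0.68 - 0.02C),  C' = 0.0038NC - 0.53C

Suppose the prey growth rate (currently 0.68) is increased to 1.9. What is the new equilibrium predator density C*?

At the interior fixed point, setting dN/dt = 0 with N > 0 fixes C* = (prey growth rate)/(NC coefficient) — independent of the other coefficients.
With the change, C* = 1.9/0.02 = 95; it rises from 34.

C* ≈ 95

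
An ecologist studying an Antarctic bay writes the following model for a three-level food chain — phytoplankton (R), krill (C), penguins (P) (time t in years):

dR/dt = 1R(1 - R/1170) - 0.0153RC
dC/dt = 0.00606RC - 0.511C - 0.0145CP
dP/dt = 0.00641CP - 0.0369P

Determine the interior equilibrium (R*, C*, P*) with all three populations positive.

From dP/dt = 0: 0.00641C* = 0.0369, so C* = 5.76.
From dR/dt = 0: 1(1 - R*/1170) = 0.0153·5.76, giving R* = 1170·(1 - 0.0881) = 1070.
From dC/dt = 0: 0.00606·1070 - 0.511 = 0.0145P*, so P* = 5.95/0.0145 = 411.

R* ≈ 1070, C* ≈ 5.76, P* ≈ 411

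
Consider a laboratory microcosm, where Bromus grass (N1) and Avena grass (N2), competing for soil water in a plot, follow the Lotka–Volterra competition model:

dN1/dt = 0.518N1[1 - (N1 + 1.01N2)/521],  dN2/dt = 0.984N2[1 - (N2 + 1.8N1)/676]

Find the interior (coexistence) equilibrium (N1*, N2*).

Setting both brackets to zero gives the nullclines N1 + 1.01N2 = 521 and 1.8N1 + N2 = 676.
Substituting N2 = 676 - 1.8N1 into the first: N1(1 - 1.01·1.8) = 521 - 1.01·676.
So N1* = -162/-0.818 = 198, and then N2* = 676 - 1.8·198 = 320.

N1* ≈ 198, N2* ≈ 320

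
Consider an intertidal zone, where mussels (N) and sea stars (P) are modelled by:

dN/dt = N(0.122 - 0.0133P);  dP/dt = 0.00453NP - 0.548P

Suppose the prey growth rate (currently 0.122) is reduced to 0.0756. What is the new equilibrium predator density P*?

At the interior fixed point, setting dN/dt = 0 with N > 0 fixes P* = (prey growth rate)/(NP coefficient) — independent of the other coefficients.
With the change, P* = 0.0756/0.0133 = 5.68; it falls from 9.17.

P* ≈ 5.68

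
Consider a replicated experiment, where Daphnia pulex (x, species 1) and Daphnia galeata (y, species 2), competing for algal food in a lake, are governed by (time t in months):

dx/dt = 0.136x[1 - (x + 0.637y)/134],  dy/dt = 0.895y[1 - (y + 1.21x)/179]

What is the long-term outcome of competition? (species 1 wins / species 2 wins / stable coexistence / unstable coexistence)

Compare the nullcline intercepts: K1/α12 = 134/0.637 = 210 > K2 = 179; K2/α21 = 179/1.21 = 148 > K1 = 134.
Since both inequalities hold, each species can invade when rare, so the interior equilibrium is stable.

stable coexistence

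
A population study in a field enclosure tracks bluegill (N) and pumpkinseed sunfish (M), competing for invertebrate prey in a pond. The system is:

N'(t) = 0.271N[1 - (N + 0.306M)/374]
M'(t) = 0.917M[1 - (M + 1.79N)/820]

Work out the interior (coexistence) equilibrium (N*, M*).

Setting both brackets to zero gives the nullclines N + 0.306M = 374 and 1.79N + M = 820.
Substituting M = 820 - 1.79N into the first: N(1 - 0.306·1.79) = 374 - 0.306·820.
So N* = 123/0.452 = 272, and then M* = 820 - 1.79·272 = 333.

N* ≈ 272, M* ≈ 333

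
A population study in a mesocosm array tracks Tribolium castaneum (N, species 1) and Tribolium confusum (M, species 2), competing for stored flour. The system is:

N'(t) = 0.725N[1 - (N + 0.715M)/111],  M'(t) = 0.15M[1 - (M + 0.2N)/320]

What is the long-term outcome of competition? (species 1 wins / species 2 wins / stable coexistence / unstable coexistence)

Compare the nullcline intercepts: K1/α12 = 111/0.715 = 155 < K2 = 320; K2/α21 = 320/0.2 = 1600 > K1 = 111.
Since the inequalities point opposite ways, species 2 can invade but species 1 cannot.

species 2 excludes species 1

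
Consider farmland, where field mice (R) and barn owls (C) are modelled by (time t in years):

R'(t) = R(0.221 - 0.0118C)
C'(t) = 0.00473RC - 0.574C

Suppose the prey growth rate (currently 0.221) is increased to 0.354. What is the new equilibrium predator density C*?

C* ≈ 30

At the interior fixed point, setting dR/dt = 0 with R > 0 fixes C* = (prey growth rate)/(RC coefficient) — independent of the other coefficients.
With the change, C* = 0.354/0.0118 = 30; it rises from 18.7.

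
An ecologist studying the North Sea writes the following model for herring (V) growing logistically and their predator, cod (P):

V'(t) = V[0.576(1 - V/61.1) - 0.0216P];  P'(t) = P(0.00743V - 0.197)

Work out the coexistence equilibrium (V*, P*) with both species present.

From dP/dt = 0 with P > 0: 0.00743V* = 0.197, so V* = 26.5.
Substitute into dV/dt = 0: 0.576(1 - 26.5/61.1) = 0.0216P*.
The bracket is 0.566, giving P* = 0.326/0.0216 = 15.1.

V* ≈ 26.5, P* ≈ 15.1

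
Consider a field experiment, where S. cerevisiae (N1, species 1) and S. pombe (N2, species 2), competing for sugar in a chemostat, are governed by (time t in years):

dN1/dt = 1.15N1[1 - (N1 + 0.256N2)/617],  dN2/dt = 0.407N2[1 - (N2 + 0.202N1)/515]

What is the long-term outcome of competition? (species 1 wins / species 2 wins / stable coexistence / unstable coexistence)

Compare the nullcline intercepts: K1/α12 = 617/0.256 = 2410 > K2 = 515; K2/α21 = 515/0.202 = 2550 > K1 = 617.
Since both inequalities hold, each species can invade when rare, so the interior equilibrium is stable.

stable coexistence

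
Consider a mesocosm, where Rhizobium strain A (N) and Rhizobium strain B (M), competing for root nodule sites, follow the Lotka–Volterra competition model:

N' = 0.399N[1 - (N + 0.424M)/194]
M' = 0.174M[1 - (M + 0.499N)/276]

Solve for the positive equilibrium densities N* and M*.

Setting both brackets to zero gives the nullclines N + 0.424M = 194 and 0.499N + M = 276.
Substituting M = 276 - 0.499N into the first: N(1 - 0.424·0.499) = 194 - 0.424·276.
So N* = 77/0.788 = 97.6, and then M* = 276 - 0.499·97.6 = 227.

N* ≈ 97.6, M* ≈ 227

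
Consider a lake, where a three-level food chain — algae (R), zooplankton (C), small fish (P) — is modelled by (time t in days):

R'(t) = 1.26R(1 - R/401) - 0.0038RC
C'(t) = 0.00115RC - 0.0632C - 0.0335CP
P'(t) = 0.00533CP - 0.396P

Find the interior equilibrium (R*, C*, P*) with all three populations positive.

R* ≈ 311, C* ≈ 74.3, P* ≈ 8.79

From dP/dt = 0: 0.00533C* = 0.396, so C* = 74.3.
From dR/dt = 0: 1.26(1 - R*/401) = 0.0038·74.3, giving R* = 401·(1 - 0.224) = 311.
From dC/dt = 0: 0.00115·311 - 0.0632 = 0.0335P*, so P* = 0.295/0.0335 = 8.79.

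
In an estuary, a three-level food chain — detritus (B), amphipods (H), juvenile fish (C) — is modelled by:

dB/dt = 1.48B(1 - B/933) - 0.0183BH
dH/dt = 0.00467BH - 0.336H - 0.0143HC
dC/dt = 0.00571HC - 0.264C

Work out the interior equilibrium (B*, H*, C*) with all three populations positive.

From dC/dt = 0: 0.00571H* = 0.264, so H* = 46.2.
From dB/dt = 0: 1.48(1 - B*/933) = 0.0183·46.2, giving B* = 933·(1 - 0.572) = 400.
From dH/dt = 0: 0.00467·400 - 0.336 = 0.0143C*, so C* = 1.53/0.0143 = 107.

B* ≈ 400, H* ≈ 46.2, C* ≈ 107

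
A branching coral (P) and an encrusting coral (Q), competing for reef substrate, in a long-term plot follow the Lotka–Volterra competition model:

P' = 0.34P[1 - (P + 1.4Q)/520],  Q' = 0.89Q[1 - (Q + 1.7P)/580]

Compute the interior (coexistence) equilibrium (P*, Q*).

Setting both brackets to zero gives the nullclines P + 1.4Q = 520 and 1.7P + Q = 580.
Substituting Q = 580 - 1.7P into the first: P(1 - 1.4·1.7) = 520 - 1.4·580.
So P* = -292/-1.38 = 212, and then Q* = 580 - 1.7·212 = 220.

P* ≈ 212, Q* ≈ 220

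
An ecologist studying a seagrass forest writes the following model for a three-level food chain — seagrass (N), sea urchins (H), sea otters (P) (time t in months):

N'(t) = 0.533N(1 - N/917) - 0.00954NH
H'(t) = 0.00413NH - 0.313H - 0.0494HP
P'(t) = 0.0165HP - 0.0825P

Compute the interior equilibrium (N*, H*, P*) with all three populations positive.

From dP/dt = 0: 0.0165H* = 0.0825, so H* = 5.
From dN/dt = 0: 0.533(1 - N*/917) = 0.00954·5, giving N* = 917·(1 - 0.0895) = 835.
From dH/dt = 0: 0.00413·835 - 0.313 = 0.0494P*, so P* = 3.14/0.0494 = 63.5.

N* ≈ 835, H* ≈ 5, P* ≈ 63.5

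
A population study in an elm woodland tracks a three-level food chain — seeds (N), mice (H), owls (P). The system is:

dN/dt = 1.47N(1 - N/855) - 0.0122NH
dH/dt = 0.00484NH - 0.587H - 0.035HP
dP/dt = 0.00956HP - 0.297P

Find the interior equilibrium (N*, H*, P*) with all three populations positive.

From dP/dt = 0: 0.00956H* = 0.297, so H* = 31.1.
From dN/dt = 0: 1.47(1 - N*/855) = 0.0122·31.1, giving N* = 855·(1 - 0.258) = 635.
From dH/dt = 0: 0.00484·635 - 0.587 = 0.035P*, so P* = 2.48/0.035 = 71.

N* ≈ 635, H* ≈ 31.1, P* ≈ 71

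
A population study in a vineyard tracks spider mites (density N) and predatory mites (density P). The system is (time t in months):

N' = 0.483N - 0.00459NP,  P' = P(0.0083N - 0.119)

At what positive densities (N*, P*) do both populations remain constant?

N* ≈ 14.3, P* ≈ 105

Set dP/dt = 0 with P > 0: 0.0083N - 0.119 = 0, so N* = 0.119/0.0083 = 14.3.
Set dN/dt = 0 with N > 0: 0.483 - 0.00459P = 0, so P* = 0.483/0.00459 = 105.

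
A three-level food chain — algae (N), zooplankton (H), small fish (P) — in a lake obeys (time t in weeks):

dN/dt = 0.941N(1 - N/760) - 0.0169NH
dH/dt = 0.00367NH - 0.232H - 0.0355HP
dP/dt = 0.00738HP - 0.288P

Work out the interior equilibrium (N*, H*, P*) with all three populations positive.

From dP/dt = 0: 0.00738H* = 0.288, so H* = 39.
From dN/dt = 0: 0.941(1 - N*/760) = 0.0169·39, giving N* = 760·(1 - 0.701) = 227.
From dH/dt = 0: 0.00367·227 - 0.232 = 0.0355P*, so P* = 0.602/0.0355 = 17.

N* ≈ 227, H* ≈ 39, P* ≈ 17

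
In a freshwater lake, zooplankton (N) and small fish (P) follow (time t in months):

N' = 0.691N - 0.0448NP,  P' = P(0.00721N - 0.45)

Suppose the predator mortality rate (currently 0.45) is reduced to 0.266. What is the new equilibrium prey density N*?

N* ≈ 36.9

At the interior fixed point, setting dP/dt = 0 with P > 0 fixes N* = (predator death rate)/(NP coefficient) — independent of the other coefficients.
With the change, N* = 0.266/0.00721 = 36.9; it falls from 62.4.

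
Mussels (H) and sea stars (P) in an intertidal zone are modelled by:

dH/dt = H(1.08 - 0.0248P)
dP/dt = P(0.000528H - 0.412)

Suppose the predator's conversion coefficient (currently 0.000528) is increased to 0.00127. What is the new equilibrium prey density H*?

At the interior fixed point, setting dP/dt = 0 with P > 0 fixes H* = (predator death rate)/(HP coefficient) — independent of the other coefficients.
With the change, H* = 0.412/0.00127 = 324; it falls from 780.

H* ≈ 324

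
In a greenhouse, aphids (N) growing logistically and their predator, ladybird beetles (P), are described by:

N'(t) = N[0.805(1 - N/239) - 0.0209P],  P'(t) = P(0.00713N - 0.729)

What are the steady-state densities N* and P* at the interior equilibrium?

N* ≈ 102, P* ≈ 22

From dP/dt = 0 with P > 0: 0.00713N* = 0.729, so N* = 102.
Substitute into dN/dt = 0: 0.805(1 - 102/239) = 0.0209P*.
The bracket is 0.572, giving P* = 0.461/0.0209 = 22.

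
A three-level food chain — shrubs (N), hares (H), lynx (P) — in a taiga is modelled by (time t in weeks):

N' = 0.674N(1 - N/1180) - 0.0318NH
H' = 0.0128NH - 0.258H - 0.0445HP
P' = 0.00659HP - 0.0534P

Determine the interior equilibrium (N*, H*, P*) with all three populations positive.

N* ≈ 729, H* ≈ 8.1, P* ≈ 204

From dP/dt = 0: 0.00659H* = 0.0534, so H* = 8.1.
From dN/dt = 0: 0.674(1 - N*/1180) = 0.0318·8.1, giving N* = 1180·(1 - 0.382) = 729.
From dH/dt = 0: 0.0128·729 - 0.258 = 0.0445P*, so P* = 9.07/0.0445 = 204.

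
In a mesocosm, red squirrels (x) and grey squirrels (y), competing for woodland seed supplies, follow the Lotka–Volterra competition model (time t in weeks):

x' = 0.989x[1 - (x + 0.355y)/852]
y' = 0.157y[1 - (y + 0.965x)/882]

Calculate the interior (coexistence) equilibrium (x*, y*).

x* ≈ 820, y* ≈ 91

Setting both brackets to zero gives the nullclines x + 0.355y = 852 and 0.965x + y = 882.
Substituting y = 882 - 0.965x into the first: x(1 - 0.355·0.965) = 852 - 0.355·882.
So x* = 539/0.657 = 820, and then y* = 882 - 0.965·820 = 91.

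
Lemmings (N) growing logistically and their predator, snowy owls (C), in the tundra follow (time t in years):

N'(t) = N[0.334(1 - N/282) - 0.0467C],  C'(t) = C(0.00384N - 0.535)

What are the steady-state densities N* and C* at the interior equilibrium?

From dC/dt = 0 with C > 0: 0.00384N* = 0.535, so N* = 139.
Substitute into dN/dt = 0: 0.334(1 - 139/282) = 0.0467C*.
The bracket is 0.506, giving C* = 0.169/0.0467 = 3.62.

N* ≈ 139, C* ≈ 3.62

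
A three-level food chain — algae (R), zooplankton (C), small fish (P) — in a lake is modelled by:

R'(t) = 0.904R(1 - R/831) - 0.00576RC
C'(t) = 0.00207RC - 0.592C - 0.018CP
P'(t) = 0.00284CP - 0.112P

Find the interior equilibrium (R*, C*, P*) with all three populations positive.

From dP/dt = 0: 0.00284C* = 0.112, so C* = 39.4.
From dR/dt = 0: 0.904(1 - R*/831) = 0.00576·39.4, giving R* = 831·(1 - 0.251) = 622.
From dC/dt = 0: 0.00207·622 - 0.592 = 0.018P*, so P* = 0.696/0.018 = 38.7.

R* ≈ 622, C* ≈ 39.4, P* ≈ 38.7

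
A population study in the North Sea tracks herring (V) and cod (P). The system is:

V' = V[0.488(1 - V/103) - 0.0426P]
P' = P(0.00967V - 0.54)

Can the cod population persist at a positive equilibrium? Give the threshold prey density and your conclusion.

Threshold V = 55.8; K > 55.8, so yes, the predator persists.

The predator equation gives dP/dt > 0 only when V > 0.54/0.00967 = 55.8.
Without the predator, V → K = 103. Since 103 > 55.8, the predator can invade and persist.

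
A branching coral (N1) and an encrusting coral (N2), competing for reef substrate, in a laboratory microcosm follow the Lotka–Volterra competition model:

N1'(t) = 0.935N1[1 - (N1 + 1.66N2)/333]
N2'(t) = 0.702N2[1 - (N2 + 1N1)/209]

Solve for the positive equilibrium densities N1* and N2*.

Setting both brackets to zero gives the nullclines N1 + 1.66N2 = 333 and 1N1 + N2 = 209.
Substituting N2 = 209 - 1N1 into the first: N1(1 - 1.66·1) = 333 - 1.66·209.
So N1* = -13.9/-0.66 = 21.1, and then N2* = 209 - 1·21.1 = 188.

N1* ≈ 21.1, N2* ≈ 188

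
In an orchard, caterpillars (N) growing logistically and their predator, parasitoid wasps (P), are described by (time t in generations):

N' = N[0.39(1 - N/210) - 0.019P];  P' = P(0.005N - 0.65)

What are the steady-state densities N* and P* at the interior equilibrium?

From dP/dt = 0 with P > 0: 0.005N* = 0.65, so N* = 130.
Substitute into dN/dt = 0: 0.39(1 - 130/210) = 0.019P*.
The bracket is 0.381, giving P* = 0.149/0.019 = 7.82.

N* ≈ 130, P* ≈ 7.82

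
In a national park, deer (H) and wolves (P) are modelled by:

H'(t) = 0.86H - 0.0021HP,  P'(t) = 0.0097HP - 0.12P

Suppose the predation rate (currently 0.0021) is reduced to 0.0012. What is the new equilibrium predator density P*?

At the interior fixed point, setting dH/dt = 0 with H > 0 fixes P* = (prey growth rate)/(HP coefficient) — independent of the other coefficients.
With the change, P* = 0.86/0.0012 = 717; it rises from 410.

P* ≈ 717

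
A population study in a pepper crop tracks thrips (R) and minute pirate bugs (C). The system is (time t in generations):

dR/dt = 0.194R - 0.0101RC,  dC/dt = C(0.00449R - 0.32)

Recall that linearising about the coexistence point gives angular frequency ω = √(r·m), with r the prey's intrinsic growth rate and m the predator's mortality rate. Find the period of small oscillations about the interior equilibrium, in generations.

Here r = 0.194 and m = 0.32, so r·m = 0.0621.
ω = √0.0621 = 0.249 per generation, hence T = 2π/ω ≈ 25.2 generations.

T ≈ 25.2 generations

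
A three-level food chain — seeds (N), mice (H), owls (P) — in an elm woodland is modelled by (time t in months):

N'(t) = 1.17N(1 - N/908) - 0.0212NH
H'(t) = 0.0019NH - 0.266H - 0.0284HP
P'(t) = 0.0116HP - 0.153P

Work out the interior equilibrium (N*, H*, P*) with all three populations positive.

N* ≈ 691, H* ≈ 13.2, P* ≈ 36.9

From dP/dt = 0: 0.0116H* = 0.153, so H* = 13.2.
From dN/dt = 0: 1.17(1 - N*/908) = 0.0212·13.2, giving N* = 908·(1 - 0.239) = 691.
From dH/dt = 0: 0.0019·691 - 0.266 = 0.0284P*, so P* = 1.05/0.0284 = 36.9.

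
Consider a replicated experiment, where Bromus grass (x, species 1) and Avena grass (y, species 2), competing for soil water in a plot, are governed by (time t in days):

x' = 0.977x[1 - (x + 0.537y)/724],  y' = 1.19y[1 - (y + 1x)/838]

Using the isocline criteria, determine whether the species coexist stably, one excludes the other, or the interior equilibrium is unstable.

stable coexistence

Compare the nullcline intercepts: K1/α12 = 724/0.537 = 1350 > K2 = 838; K2/α21 = 838/1 = 838 > K1 = 724.
Since both inequalities hold, each species can invade when rare, so the interior equilibrium is stable.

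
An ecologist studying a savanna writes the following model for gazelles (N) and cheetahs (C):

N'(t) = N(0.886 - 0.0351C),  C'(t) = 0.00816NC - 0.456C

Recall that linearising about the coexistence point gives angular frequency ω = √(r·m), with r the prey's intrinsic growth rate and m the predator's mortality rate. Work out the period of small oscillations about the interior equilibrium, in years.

T ≈ 9.89 years

Here r = 0.886 and m = 0.456, so r·m = 0.404.
ω = √0.404 = 0.636 per year, hence T = 2π/ω ≈ 9.89 years.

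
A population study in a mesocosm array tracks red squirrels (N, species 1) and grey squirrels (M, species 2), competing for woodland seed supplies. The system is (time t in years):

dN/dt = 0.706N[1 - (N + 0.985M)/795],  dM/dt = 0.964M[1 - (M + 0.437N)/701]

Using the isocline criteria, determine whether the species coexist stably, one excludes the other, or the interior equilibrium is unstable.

Compare the nullcline intercepts: K1/α12 = 795/0.985 = 807 > K2 = 701; K2/α21 = 701/0.437 = 1600 > K1 = 795.
Since both inequalities hold, each species can invade when rare, so the interior equilibrium is stable.

stable coexistence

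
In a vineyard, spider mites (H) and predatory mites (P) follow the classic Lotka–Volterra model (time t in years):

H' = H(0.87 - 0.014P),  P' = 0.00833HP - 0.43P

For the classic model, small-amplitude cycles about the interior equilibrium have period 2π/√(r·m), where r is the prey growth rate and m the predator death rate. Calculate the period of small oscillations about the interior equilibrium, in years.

Here r = 0.87 and m = 0.43, so r·m = 0.374.
ω = √0.374 = 0.612 per year, hence T = 2π/ω ≈ 10.3 years.

T ≈ 10.3 years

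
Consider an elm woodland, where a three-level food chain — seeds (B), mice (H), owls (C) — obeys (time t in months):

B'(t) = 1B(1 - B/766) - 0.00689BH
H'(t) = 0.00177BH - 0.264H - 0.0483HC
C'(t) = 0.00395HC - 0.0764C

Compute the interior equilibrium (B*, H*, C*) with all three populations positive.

From dC/dt = 0: 0.00395H* = 0.0764, so H* = 19.3.
From dB/dt = 0: 1(1 - B*/766) = 0.00689·19.3, giving B* = 766·(1 - 0.133) = 664.
From dH/dt = 0: 0.00177·664 - 0.264 = 0.0483C*, so C* = 0.911/0.0483 = 18.9.

B* ≈ 664, H* ≈ 19.3, C* ≈ 18.9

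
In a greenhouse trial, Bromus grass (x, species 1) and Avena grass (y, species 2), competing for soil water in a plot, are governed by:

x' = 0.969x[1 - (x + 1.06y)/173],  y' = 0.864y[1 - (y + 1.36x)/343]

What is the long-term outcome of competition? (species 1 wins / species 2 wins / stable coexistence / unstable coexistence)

Compare the nullcline intercepts: K1/α12 = 173/1.06 = 163 < K2 = 343; K2/α21 = 343/1.36 = 252 > K1 = 173.
Since the inequalities point opposite ways, species 2 can invade but species 1 cannot.

species 2 excludes species 1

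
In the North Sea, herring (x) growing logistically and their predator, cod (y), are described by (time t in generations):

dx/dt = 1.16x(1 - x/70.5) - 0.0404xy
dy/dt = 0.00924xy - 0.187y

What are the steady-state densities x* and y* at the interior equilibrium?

From dy/dt = 0 with y > 0: 0.00924x* = 0.187, so x* = 20.2.
Substitute into dx/dt = 0: 1.16(1 - 20.2/70.5) = 0.0404y*.
The bracket is 0.713, giving y* = 0.827/0.0404 = 20.5.

x* ≈ 20.2, y* ≈ 20.5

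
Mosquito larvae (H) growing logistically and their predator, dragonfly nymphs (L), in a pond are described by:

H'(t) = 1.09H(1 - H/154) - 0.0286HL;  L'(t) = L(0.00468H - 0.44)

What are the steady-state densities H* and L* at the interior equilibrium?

H* ≈ 94, L* ≈ 14.8

From dL/dt = 0 with L > 0: 0.00468H* = 0.44, so H* = 94.
Substitute into dH/dt = 0: 1.09(1 - 94/154) = 0.0286L*.
The bracket is 0.389, giving L* = 0.425/0.0286 = 14.8.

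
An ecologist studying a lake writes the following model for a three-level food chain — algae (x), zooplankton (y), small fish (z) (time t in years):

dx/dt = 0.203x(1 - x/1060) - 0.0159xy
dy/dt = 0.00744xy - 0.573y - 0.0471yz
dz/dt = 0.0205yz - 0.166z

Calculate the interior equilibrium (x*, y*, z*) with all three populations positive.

x* ≈ 388, y* ≈ 8.1, z* ≈ 49.1

From dz/dt = 0: 0.0205y* = 0.166, so y* = 8.1.
From dx/dt = 0: 0.203(1 - x*/1060) = 0.0159·8.1, giving x* = 1060·(1 - 0.634) = 388.
From dy/dt = 0: 0.00744·388 - 0.573 = 0.0471z*, so z* = 2.31/0.0471 = 49.1.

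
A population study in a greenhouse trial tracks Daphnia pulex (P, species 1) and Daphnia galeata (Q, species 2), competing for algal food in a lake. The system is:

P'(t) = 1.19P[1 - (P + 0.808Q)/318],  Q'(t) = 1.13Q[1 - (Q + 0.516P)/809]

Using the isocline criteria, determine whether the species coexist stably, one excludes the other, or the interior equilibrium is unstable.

species 2 excludes species 1

Compare the nullcline intercepts: K1/α12 = 318/0.808 = 394 < K2 = 809; K2/α21 = 809/0.516 = 1570 > K1 = 318.
Since the inequalities point opposite ways, species 2 can invade but species 1 cannot.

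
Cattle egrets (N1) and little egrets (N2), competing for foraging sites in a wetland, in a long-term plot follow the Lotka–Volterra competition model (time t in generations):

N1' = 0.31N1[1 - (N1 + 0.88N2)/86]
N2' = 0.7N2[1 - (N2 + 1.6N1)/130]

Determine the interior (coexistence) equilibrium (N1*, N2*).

Setting both brackets to zero gives the nullclines N1 + 0.88N2 = 86 and 1.6N1 + N2 = 130.
Substituting N2 = 130 - 1.6N1 into the first: N1(1 - 0.88·1.6) = 86 - 0.88·130.
So N1* = -28.4/-0.408 = 69.6, and then N2* = 130 - 1.6·69.6 = 18.6.

N1* ≈ 69.6, N2* ≈ 18.6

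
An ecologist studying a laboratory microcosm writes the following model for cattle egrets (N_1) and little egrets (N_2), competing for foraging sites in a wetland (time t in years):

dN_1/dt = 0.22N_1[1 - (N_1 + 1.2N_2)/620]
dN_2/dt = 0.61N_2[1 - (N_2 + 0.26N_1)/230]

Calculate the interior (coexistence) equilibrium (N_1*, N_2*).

N_1* ≈ 500, N_2* ≈ 100

Setting both brackets to zero gives the nullclines N_1 + 1.2N_2 = 620 and 0.26N_1 + N_2 = 230.
Substituting N_2 = 230 - 0.26N_1 into the first: N_1(1 - 1.2·0.26) = 620 - 1.2·230.
So N_1* = 344/0.688 = 500, and then N_2* = 230 - 0.26·500 = 100.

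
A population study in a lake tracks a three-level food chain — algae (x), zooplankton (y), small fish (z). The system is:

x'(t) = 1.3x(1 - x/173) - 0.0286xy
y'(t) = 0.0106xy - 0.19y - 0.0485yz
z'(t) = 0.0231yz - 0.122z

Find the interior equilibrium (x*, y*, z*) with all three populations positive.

x* ≈ 153, y* ≈ 5.28, z* ≈ 29.5

From dz/dt = 0: 0.0231y* = 0.122, so y* = 5.28.
From dx/dt = 0: 1.3(1 - x*/173) = 0.0286·5.28, giving x* = 173·(1 - 0.116) = 153.
From dy/dt = 0: 0.0106·153 - 0.19 = 0.0485z*, so z* = 1.43/0.0485 = 29.5.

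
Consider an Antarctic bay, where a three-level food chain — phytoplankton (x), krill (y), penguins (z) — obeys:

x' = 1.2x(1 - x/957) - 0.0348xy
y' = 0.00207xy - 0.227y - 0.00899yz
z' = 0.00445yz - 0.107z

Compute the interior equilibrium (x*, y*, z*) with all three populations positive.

x* ≈ 290, y* ≈ 24, z* ≈ 41.5

From dz/dt = 0: 0.00445y* = 0.107, so y* = 24.
From dx/dt = 0: 1.2(1 - x*/957) = 0.0348·24, giving x* = 957·(1 - 0.697) = 290.
From dy/dt = 0: 0.00207·290 - 0.227 = 0.00899z*, so z* = 0.373/0.00899 = 41.5.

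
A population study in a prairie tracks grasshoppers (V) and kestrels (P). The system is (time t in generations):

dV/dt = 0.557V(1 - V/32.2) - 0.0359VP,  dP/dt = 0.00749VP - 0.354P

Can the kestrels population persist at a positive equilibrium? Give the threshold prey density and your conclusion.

Threshold V = 47.3; K < 47.3, so no, the predator goes extinct.

The predator equation gives dP/dt > 0 only when V > 0.354/0.00749 = 47.3.
Without the predator, V → K = 32.2. Since 32.2 < 47.3, the predator cannot invade.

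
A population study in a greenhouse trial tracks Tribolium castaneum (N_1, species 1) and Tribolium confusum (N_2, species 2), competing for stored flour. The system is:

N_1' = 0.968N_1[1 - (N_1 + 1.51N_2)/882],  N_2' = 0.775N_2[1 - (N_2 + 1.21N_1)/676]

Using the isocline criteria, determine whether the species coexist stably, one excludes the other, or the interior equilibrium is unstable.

Compare the nullcline intercepts: K1/α12 = 882/1.51 = 584 < K2 = 676; K2/α21 = 676/1.21 = 559 < K1 = 882.
Since both are reversed, neither can invade when rare; the interior point is a saddle.

unstable coexistence (outcome depends on initial conditions)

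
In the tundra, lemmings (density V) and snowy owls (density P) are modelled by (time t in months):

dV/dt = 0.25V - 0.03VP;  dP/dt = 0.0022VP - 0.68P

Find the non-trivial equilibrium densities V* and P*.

V* ≈ 309, P* ≈ 8.33

Set dP/dt = 0 with P > 0: 0.0022V - 0.68 = 0, so V* = 0.68/0.0022 = 309.
Set dV/dt = 0 with V > 0: 0.25 - 0.03P = 0, so P* = 0.25/0.03 = 8.33.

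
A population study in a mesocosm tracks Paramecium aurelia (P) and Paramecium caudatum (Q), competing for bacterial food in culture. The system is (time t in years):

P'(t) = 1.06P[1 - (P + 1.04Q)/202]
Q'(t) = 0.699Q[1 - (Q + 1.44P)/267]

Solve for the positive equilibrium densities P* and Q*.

P* ≈ 152, Q* ≈ 48

Setting both brackets to zero gives the nullclines P + 1.04Q = 202 and 1.44P + Q = 267.
Substituting Q = 267 - 1.44P into the first: P(1 - 1.04·1.44) = 202 - 1.04·267.
So P* = -75.7/-0.498 = 152, and then Q* = 267 - 1.44·152 = 48.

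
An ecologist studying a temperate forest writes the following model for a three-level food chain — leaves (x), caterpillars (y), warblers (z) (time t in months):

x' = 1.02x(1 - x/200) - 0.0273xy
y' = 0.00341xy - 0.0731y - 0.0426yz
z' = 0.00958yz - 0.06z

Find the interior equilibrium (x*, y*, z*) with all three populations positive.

x* ≈ 166, y* ≈ 6.26, z* ≈ 11.6

From dz/dt = 0: 0.00958y* = 0.06, so y* = 6.26.
From dx/dt = 0: 1.02(1 - x*/200) = 0.0273·6.26, giving x* = 200·(1 - 0.168) = 166.
From dy/dt = 0: 0.00341·166 - 0.0731 = 0.0426z*, so z* = 0.495/0.0426 = 11.6.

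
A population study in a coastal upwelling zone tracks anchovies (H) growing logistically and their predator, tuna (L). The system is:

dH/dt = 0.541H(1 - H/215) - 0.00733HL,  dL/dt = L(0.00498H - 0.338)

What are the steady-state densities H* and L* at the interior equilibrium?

H* ≈ 67.9, L* ≈ 50.5

From dL/dt = 0 with L > 0: 0.00498H* = 0.338, so H* = 67.9.
Substitute into dH/dt = 0: 0.541(1 - 67.9/215) = 0.00733L*.
The bracket is 0.684, giving L* = 0.37/0.00733 = 50.5.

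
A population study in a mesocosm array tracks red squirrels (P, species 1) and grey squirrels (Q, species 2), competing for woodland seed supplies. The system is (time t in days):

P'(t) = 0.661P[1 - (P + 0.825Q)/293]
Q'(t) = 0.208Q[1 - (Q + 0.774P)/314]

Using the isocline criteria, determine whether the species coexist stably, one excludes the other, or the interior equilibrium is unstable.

Compare the nullcline intercepts: K1/α12 = 293/0.825 = 355 > K2 = 314; K2/α21 = 314/0.774 = 406 > K1 = 293.
Since both inequalities hold, each species can invade when rare, so the interior equilibrium is stable.

stable coexistence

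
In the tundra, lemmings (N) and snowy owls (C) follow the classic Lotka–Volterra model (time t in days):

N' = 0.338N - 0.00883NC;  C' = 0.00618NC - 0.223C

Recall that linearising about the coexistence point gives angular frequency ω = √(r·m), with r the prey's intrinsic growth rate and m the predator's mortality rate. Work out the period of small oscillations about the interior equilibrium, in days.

Here r = 0.338 and m = 0.223, so r·m = 0.0754.
ω = √0.0754 = 0.275 per day, hence T = 2π/ω ≈ 22.9 days.

T ≈ 22.9 days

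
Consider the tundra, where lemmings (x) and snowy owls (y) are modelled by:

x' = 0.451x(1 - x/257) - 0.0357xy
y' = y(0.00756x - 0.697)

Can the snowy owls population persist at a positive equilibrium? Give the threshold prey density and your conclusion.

The predator equation gives dy/dt > 0 only when x > 0.697/0.00756 = 92.2.
Without the predator, x → K = 257. Since 257 > 92.2, the predator can invade and persist.

Threshold x = 92.2; K > 92.2, so yes, the predator persists.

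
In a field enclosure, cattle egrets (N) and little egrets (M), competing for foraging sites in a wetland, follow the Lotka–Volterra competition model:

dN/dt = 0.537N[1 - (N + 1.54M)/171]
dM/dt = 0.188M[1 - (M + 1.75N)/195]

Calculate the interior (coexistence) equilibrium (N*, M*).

N* ≈ 76.3, M* ≈ 61.5

Setting both brackets to zero gives the nullclines N + 1.54M = 171 and 1.75N + M = 195.
Substituting M = 195 - 1.75N into the first: N(1 - 1.54·1.75) = 171 - 1.54·195.
So N* = -129/-1.7 = 76.3, and then M* = 195 - 1.75·76.3 = 61.5.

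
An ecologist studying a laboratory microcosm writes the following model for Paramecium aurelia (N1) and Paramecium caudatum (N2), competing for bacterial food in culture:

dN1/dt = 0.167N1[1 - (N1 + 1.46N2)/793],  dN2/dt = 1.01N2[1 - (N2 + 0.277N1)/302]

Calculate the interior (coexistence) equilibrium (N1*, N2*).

Setting both brackets to zero gives the nullclines N1 + 1.46N2 = 793 and 0.277N1 + N2 = 302.
Substituting N2 = 302 - 0.277N1 into the first: N1(1 - 1.46·0.277) = 793 - 1.46·302.
So N1* = 352/0.596 = 591, and then N2* = 302 - 0.277·591 = 138.

N1* ≈ 591, N2* ≈ 138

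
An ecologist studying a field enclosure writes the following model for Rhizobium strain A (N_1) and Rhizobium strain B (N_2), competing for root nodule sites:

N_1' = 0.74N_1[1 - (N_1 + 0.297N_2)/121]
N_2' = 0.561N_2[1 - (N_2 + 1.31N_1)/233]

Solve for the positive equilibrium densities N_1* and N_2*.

Setting both brackets to zero gives the nullclines N_1 + 0.297N_2 = 121 and 1.31N_1 + N_2 = 233.
Substituting N_2 = 233 - 1.31N_1 into the first: N_1(1 - 0.297·1.31) = 121 - 0.297·233.
So N_1* = 51.8/0.611 = 84.8, and then N_2* = 233 - 1.31·84.8 = 122.

N_1* ≈ 84.8, N_2* ≈ 122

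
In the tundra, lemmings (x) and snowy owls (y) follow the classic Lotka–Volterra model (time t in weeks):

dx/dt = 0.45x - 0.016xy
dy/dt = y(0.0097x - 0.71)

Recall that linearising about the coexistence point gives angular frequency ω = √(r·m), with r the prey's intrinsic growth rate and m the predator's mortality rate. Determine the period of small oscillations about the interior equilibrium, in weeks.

Here r = 0.45 and m = 0.71, so r·m = 0.32.
ω = √0.32 = 0.565 per week, hence T = 2π/ω ≈ 11.1 weeks.

T ≈ 11.1 weeks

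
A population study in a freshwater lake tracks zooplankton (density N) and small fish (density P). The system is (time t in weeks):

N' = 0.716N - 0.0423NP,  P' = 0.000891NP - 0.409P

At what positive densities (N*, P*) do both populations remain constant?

Set dP/dt = 0 with P > 0: 0.000891N - 0.409 = 0, so N* = 0.409/0.000891 = 459.
Set dN/dt = 0 with N > 0: 0.716 - 0.0423P = 0, so P* = 0.716/0.0423 = 16.9.

N* ≈ 459, P* ≈ 16.9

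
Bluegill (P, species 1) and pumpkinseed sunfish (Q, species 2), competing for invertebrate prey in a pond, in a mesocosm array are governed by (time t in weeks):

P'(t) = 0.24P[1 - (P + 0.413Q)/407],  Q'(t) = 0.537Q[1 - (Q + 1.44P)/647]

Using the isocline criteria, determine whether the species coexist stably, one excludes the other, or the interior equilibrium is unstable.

Compare the nullcline intercepts: K1/α12 = 407/0.413 = 985 > K2 = 647; K2/α21 = 647/1.44 = 449 > K1 = 407.
Since both inequalities hold, each species can invade when rare, so the interior equilibrium is stable.

stable coexistence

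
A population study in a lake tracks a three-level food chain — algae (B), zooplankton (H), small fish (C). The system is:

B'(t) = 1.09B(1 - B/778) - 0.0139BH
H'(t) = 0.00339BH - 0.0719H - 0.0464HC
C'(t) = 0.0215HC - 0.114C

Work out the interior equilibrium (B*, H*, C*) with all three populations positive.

From dC/dt = 0: 0.0215H* = 0.114, so H* = 5.3.
From dB/dt = 0: 1.09(1 - B*/778) = 0.0139·5.3, giving B* = 778·(1 - 0.0676) = 725.
From dH/dt = 0: 0.00339·725 - 0.0719 = 0.0464C*, so C* = 2.39/0.0464 = 51.4.

B* ≈ 725, H* ≈ 5.3, C* ≈ 51.4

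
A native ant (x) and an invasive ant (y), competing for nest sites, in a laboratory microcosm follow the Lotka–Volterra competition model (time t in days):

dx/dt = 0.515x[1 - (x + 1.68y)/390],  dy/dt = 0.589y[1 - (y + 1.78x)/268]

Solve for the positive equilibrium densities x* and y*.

Setting both brackets to zero gives the nullclines x + 1.68y = 390 and 1.78x + y = 268.
Substituting y = 268 - 1.78x into the first: x(1 - 1.68·1.78) = 390 - 1.68·268.
So x* = -60.2/-1.99 = 30.3, and then y* = 268 - 1.78·30.3 = 214.

x* ≈ 30.3, y* ≈ 214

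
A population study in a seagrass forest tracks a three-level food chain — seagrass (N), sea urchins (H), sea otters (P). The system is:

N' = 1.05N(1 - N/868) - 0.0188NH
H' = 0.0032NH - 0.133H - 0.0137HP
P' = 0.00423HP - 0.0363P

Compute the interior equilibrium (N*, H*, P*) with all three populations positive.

N* ≈ 735, H* ≈ 8.58, P* ≈ 162

From dP/dt = 0: 0.00423H* = 0.0363, so H* = 8.58.
From dN/dt = 0: 1.05(1 - N*/868) = 0.0188·8.58, giving N* = 868·(1 - 0.154) = 735.
From dH/dt = 0: 0.0032·735 - 0.133 = 0.0137P*, so P* = 2.22/0.0137 = 162.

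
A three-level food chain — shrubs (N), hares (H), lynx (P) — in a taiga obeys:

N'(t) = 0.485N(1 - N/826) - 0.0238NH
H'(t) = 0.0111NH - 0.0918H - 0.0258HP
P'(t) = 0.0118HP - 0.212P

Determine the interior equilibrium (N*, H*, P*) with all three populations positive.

From dP/dt = 0: 0.0118H* = 0.212, so H* = 18.
From dN/dt = 0: 0.485(1 - N*/826) = 0.0238·18, giving N* = 826·(1 - 0.882) = 97.8.
From dH/dt = 0: 0.0111·97.8 - 0.0918 = 0.0258P*, so P* = 0.993/0.0258 = 38.5.

N* ≈ 97.8, H* ≈ 18, P* ≈ 38.5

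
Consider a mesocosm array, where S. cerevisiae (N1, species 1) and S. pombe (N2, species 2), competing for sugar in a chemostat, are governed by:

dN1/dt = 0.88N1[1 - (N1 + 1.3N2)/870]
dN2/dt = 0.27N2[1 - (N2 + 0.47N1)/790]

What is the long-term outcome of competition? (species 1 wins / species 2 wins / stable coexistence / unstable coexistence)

Compare the nullcline intercepts: K1/α12 = 870/1.3 = 669 < K2 = 790; K2/α21 = 790/0.47 = 1680 > K1 = 870.
Since the inequalities point opposite ways, species 2 can invade but species 1 cannot.

species 2 excludes species 1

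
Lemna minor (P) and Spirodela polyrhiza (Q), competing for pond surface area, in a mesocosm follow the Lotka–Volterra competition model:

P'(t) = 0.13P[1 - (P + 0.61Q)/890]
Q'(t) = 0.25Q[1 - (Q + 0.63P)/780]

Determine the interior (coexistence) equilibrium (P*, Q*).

Setting both brackets to zero gives the nullclines P + 0.61Q = 890 and 0.63P + Q = 780.
Substituting Q = 780 - 0.63P into the first: P(1 - 0.61·0.63) = 890 - 0.61·780.
So P* = 414/0.616 = 673, and then Q* = 780 - 0.63·673 = 356.

P* ≈ 673, Q* ≈ 356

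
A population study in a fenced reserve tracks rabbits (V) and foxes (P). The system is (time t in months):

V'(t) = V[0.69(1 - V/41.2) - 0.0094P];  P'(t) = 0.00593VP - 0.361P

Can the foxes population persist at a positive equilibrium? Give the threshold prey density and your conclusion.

Threshold V = 60.9; K < 60.9, so no, the predator goes extinct.

The predator equation gives dP/dt > 0 only when V > 0.361/0.00593 = 60.9.
Without the predator, V → K = 41.2. Since 41.2 < 60.9, the predator cannot invade.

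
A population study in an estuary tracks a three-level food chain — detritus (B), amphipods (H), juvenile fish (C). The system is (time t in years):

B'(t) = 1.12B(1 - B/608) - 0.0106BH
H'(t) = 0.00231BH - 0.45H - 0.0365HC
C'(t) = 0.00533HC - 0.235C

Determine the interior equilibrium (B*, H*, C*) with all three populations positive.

B* ≈ 354, H* ≈ 44.1, C* ≈ 10.1

From dC/dt = 0: 0.00533H* = 0.235, so H* = 44.1.
From dB/dt = 0: 1.12(1 - B*/608) = 0.0106·44.1, giving B* = 608·(1 - 0.417) = 354.
From dH/dt = 0: 0.00231·354 - 0.45 = 0.0365C*, so C* = 0.368/0.0365 = 10.1.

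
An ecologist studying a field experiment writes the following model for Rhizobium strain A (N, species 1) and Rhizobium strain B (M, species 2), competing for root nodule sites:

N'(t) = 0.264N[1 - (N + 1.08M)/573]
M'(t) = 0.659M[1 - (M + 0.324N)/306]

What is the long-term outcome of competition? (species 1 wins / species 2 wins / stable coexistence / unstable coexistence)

Compare the nullcline intercepts: K1/α12 = 573/1.08 = 531 > K2 = 306; K2/α21 = 306/0.324 = 944 > K1 = 573.
Since both inequalities hold, each species can invade when rare, so the interior equilibrium is stable.

stable coexistence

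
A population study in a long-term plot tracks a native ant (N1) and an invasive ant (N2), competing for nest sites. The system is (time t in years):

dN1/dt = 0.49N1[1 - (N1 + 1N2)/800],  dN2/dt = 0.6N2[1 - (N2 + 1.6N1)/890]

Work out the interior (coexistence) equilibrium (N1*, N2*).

N1* ≈ 150, N2* ≈ 650

Setting both brackets to zero gives the nullclines N1 + 1N2 = 800 and 1.6N1 + N2 = 890.
Substituting N2 = 890 - 1.6N1 into the first: N1(1 - 1·1.6) = 800 - 1·890.
So N1* = -90/-0.6 = 150, and then N2* = 890 - 1.6·150 = 650.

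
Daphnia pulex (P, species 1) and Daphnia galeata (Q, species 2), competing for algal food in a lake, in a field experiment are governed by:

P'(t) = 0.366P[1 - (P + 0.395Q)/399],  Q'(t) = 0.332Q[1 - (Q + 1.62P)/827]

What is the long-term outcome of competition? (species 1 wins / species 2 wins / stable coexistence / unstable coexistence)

Compare the nullcline intercepts: K1/α12 = 399/0.395 = 1010 > K2 = 827; K2/α21 = 827/1.62 = 510 > K1 = 399.
Since both inequalities hold, each species can invade when rare, so the interior equilibrium is stable.

stable coexistence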